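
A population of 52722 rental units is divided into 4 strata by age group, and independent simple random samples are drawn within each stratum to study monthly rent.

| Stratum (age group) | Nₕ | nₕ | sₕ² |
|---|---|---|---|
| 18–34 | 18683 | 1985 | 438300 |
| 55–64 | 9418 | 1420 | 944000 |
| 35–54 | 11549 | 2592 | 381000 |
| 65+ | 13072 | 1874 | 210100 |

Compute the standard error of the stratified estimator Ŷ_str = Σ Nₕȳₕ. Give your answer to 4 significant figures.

Var(Ŷ_str) = Σₕ Nₕ²(1 − fₕ)sₕ²/nₕ.
18–34: 18683²·(1 − 1985/18683)·438300/1985 = 6.8884582 × 10^10.
55–64: 9418²·(1 − 1420/9418)·944000/1420 = 5.007532 × 10^10.
35–54: 11549²·(1 − 2592/11549)·381000/2592 = 1.5205368 × 10^10.
65+: 13072²·(1 − 1874/13072)·210100/1874 = 1.6411148 × 10^10.
Sum = 1.5057642 × 10^11.
SE = √(1.5057642 × 10^11) = 388000.

388000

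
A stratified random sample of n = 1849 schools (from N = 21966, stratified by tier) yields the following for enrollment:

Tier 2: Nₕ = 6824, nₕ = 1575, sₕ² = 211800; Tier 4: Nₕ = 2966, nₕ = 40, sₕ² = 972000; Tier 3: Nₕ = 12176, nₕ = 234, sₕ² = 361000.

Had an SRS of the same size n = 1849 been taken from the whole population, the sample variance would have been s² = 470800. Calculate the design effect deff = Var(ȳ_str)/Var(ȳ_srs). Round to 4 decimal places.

Var(ȳ_str) = Σ Wₕ²(1−fₕ)sₕ²/nₕ with Wₕ = Nₕ/21966:
  Tier 2: (6824/21966)²·(1−1575/6824)·211800/1575 = 9.9829531
  Tier 4: (2966/21966)²·(1−40/2966)·972000/40 = 437.06878
  Tier 3: (12176/21966)²·(1−234/12176)·361000/234 = 464.91236
  → Var(ȳ_str) = 911.96409.
Var(ȳ_srs) = (1 − 1849/21966)·470800/1849 = 233.191.
deff = 911.96409 / 233.191 = 3.9108.

3.9108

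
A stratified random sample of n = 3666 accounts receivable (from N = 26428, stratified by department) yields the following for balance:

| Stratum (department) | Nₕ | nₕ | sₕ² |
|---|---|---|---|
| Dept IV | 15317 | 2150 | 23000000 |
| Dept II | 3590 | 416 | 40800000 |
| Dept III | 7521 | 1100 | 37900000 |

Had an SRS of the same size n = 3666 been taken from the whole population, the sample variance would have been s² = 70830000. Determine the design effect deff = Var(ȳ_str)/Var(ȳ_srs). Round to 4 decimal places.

0.4249

Var(ȳ_str) = Σ Wₕ²(1−fₕ)sₕ²/nₕ with Wₕ = Nₕ/26428:
  Dept IV: (15317/26428)²·(1−2150/15317)·23000000/2150 = 3089.0243
  Dept II: (3590/26428)²·(1−416/3590)·40800000/416 = 1600.0723
  Dept III: (7521/26428)²·(1−1100/7521)·37900000/1100 = 2382.2986
  → Var(ȳ_str) = 7071.3952.
Var(ȳ_srs) = (1 − 3666/26428)·70830000/3666 = 16640.674.
deff = 7071.3952 / 16640.674 = 0.4249.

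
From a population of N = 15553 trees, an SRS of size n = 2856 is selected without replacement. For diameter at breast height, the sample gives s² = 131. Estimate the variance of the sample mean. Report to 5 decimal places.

Under SRS without replacement, Var(ȳ) = (1 − f)·s²/n with f = n/N = 2856/15553 = 0.18363017.
Var(ȳ) = (1 − 0.18363017)·131/2856 = 0.81636983·0.045868347 = 0.037445535.

0.03745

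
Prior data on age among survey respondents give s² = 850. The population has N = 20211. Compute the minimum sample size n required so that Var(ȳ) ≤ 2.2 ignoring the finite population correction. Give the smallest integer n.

Without fpc, n₀ = s²/D = 850/2.2 = 386.3636.
Rounding up, n = 387.

387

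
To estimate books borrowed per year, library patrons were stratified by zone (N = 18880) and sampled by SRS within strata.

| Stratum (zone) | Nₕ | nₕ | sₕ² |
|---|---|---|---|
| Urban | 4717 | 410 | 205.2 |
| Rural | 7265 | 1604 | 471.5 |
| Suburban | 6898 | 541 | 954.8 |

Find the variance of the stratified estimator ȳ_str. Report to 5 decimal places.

Var(ȳ_str) = Σₕ Wₕ²(1 − fₕ)sₕ²/nₕ with Wₕ = Nₕ/N, N = 18880.
Urban: Wₕ = 0.24984110; term = 0.24984110²·(1 − 0.08691965)·205.2/410 = 0.028525303.
Rural: Wₕ = 0.38479873; term = 0.38479873²·(1 − 0.22078458)·471.5/1604 = 0.033915805.
Suburban: Wₕ = 0.36536017; term = 0.36536017²·(1 − 0.07842853)·954.8/541 = 0.21711337.
Sum = 0.27955448.

0.27955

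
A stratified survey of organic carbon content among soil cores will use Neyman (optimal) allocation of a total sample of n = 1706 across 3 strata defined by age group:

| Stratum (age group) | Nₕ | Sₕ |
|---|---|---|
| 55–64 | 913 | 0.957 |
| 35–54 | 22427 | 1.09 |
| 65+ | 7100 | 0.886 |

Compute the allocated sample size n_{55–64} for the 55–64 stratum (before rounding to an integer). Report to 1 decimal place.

47.2

Neyman allocation: nₕ = n·NₕSₕ / Σⱼ NⱼSⱼ.
Σ NⱼSⱼ = 913·0.957 + 22427·1.09 + 7100·0.886 = 31609.771.
n_{55–64} = 1706·913·0.957 / 31609.771 = 47.2.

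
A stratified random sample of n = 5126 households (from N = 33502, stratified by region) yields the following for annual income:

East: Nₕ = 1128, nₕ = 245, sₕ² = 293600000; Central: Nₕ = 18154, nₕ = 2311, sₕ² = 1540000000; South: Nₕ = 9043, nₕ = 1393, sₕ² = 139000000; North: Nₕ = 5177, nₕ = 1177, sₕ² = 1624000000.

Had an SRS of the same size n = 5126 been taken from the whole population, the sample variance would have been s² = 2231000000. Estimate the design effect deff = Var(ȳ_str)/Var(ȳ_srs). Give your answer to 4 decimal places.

Var(ȳ_str) = Σ Wₕ²(1−fₕ)sₕ²/nₕ with Wₕ = Nₕ/33502:
  East: (1128/33502)²·(1−245/1128)·293600000/245 = 1063.453
  Central: (18154/33502)²·(1−2311/18154)·1540000000/2311 = 170761.15
  South: (9043/33502)²·(1−1393/9043)·139000000/1393 = 6150.2983
  North: (5177/33502)²·(1−1177/5177)·1624000000/1177 = 25456.943
  → Var(ȳ_str) = 203431.84.
Var(ȳ_srs) = (1 − 5126/33502)·2231000000/5126 = 368639.11.
deff = 203431.84 / 368639.11 = 0.5518.

0.5518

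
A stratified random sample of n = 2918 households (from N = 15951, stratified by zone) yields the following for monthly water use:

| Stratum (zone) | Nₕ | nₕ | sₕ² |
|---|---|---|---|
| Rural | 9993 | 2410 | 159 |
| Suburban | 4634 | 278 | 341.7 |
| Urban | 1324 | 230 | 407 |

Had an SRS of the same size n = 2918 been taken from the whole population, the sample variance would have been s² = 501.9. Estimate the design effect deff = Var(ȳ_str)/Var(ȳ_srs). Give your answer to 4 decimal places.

Var(ȳ_str) = Σ Wₕ²(1−fₕ)sₕ²/nₕ with Wₕ = Nₕ/15951:
  Rural: (9993/15951)²·(1−2410/9993)·159/2410 = 0.019649034
  Suburban: (4634/15951)²·(1−278/4634)·341.7/278 = 0.097514288
  Urban: (1324/15951)²·(1−230/1324)·407/230 = 0.010073863
  → Var(ȳ_str) = 0.12723719.
Var(ȳ_srs) = (1 − 2918/15951)·501.9/2918 = 0.14053626.
deff = 0.12723719 / 0.14053626 = 0.9054.

0.9054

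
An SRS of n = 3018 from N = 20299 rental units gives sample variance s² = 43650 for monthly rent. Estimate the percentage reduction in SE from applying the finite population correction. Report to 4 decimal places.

7.7328

f = n/N = 3018/20299 = 0.14867727.
SE_no-fpc = √(s²/n) = 3.8030541; SE_fpc = √((1−f)s²/n) = 3.5089697.
Ratio = √(1−f) = 0.92267152. Reduction = 100·(1 − 0.92267152) = 7.7328%.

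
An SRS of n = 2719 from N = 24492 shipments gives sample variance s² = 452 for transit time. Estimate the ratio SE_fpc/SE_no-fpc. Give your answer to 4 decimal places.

f = n/N = 2719/24492 = 0.11101584.
SE_no-fpc = √(s²/n) = 0.40772244; SE_fpc = √((1−f)s²/n) = 0.384425.
Ratio = √(1−f) = 0.94285956.

0.9429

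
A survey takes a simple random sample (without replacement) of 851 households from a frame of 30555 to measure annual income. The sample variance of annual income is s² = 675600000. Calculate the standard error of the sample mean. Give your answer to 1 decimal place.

878.5

Under SRS without replacement, Var(ȳ) = (1 − f)·s²/n with f = n/N = 851/30555 = 0.02785142.
Var(ȳ) = (1 − 0.02785142)·675600000/851 = 0.97214858·793889.54 = 771778.59.
SE(ȳ) = √(771778.59) = 878.5.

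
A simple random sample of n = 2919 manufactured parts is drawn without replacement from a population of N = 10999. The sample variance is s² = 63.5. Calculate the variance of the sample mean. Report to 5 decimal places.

0.01598

Under SRS without replacement, Var(ȳ) = (1 − f)·s²/n with f = n/N = 2919/10999 = 0.26538776.
Var(ȳ) = (1 − 0.26538776)·63.5/2919 = 0.73461224·0.021754025 = 0.015980773.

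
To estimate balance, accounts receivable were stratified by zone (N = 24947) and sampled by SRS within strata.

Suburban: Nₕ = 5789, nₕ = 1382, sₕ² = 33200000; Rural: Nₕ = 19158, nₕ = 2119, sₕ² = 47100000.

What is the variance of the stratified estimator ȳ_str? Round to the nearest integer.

12643

Var(ȳ_str) = Σₕ Wₕ²(1 − fₕ)sₕ²/nₕ with Wₕ = Nₕ/N, N = 24947.
Suburban: Wₕ = 0.23205195; term = 0.23205195²·(1 − 0.23872862)·33200000/1382 = 984.78174.
Rural: Wₕ = 0.76794805; term = 0.76794805²·(1 − 0.11060654)·47100000/2119 = 11658.631.
Sum = 12643.413.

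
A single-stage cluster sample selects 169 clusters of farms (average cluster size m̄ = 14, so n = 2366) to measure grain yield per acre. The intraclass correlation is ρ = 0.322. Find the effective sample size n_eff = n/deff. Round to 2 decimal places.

deff = 1 + (14 − 1)·0.322 = 1 + 4.186 = 5.186.
n_eff = 2366 / 5.186 = 456.23.

456.23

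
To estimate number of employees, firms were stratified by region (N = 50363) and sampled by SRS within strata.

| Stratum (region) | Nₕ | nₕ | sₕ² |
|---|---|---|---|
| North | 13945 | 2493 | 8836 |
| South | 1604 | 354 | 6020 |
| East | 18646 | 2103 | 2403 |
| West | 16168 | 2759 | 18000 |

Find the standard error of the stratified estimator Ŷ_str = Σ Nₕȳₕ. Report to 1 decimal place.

Var(Ŷ_str) = Σₕ Nₕ²(1 − fₕ)sₕ²/nₕ.
North: 13945²·(1 − 2493/13945)·8836/2493 = 5.6602197 × 10^8.
South: 1604²·(1 − 354/1604)·6020/354 = 3.4096328 × 10^7.
East: 18646²·(1 − 2103/18646)·2403/2103 = 3.5246374 × 10^8.
West: 16168²·(1 − 2759/16168)·18000/2759 = 1.4144041 × 10^9.
Sum = 2.3669861 × 10^9.
SE = √(2.3669861 × 10^9) = 48651.7.

48651.7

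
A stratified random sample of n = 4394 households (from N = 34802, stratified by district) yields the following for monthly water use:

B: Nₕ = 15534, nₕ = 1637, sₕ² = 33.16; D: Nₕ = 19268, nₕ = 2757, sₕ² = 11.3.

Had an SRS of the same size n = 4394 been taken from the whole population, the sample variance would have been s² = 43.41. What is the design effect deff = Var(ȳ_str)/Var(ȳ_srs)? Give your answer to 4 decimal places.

0.5430

Var(ȳ_str) = Σ Wₕ²(1−fₕ)sₕ²/nₕ with Wₕ = Nₕ/34802:
  B: (15534/34802)²·(1−1637/15534)·33.16/1637 = 0.0036104538
  D: (19268/34802)²·(1−2757/19268)·11.3/2757 = 0.0010765725
  → Var(ȳ_str) = 0.0046870263.
Var(ȳ_srs) = (1 − 4394/34802)·43.41/4394 = 0.0086320389.
deff = 0.0046870263 / 0.0086320389 = 0.5430.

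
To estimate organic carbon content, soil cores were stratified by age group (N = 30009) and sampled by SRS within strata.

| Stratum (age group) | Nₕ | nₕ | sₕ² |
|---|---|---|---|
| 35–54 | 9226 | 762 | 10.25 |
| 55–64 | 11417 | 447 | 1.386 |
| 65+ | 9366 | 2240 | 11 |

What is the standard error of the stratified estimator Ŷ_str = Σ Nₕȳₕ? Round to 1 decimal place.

1329.1

Var(Ŷ_str) = Σₕ Nₕ²(1 − fₕ)sₕ²/nₕ.
35–54: 9226²·(1 − 762/9226)·10.25/762 = 1.0504079 × 10^6.
55–64: 11417²·(1 − 447/11417)·1.386/447 = 388341.98.
65+: 9366²·(1 − 2240/9366)·11/2240 = 327751.46.
Sum = 1.7665013 × 10^6.
SE = √(1.7665013 × 10^6) = 1329.1.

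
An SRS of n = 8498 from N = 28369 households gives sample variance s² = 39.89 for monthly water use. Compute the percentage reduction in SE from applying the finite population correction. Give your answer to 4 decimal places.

f = n/N = 8498/28369 = 0.29955233.
SE_no-fpc = √(s²/n) = 0.068513106; SE_fpc = √((1−f)s²/n) = 0.057340504.
Ratio = √(1−f) = 0.83692752. Reduction = 100·(1 − 0.83692752) = 16.3072%.

16.3072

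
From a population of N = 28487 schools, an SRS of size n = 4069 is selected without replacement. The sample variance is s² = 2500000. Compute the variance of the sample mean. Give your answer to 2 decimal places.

Under SRS without replacement, Var(ȳ) = (1 − f)·s²/n with f = n/N = 4069/28487 = 0.14283708.
Var(ȳ) = (1 − 0.14283708)·2500000/4069 = 0.85716292·614.40157 = 526.64224.

526.64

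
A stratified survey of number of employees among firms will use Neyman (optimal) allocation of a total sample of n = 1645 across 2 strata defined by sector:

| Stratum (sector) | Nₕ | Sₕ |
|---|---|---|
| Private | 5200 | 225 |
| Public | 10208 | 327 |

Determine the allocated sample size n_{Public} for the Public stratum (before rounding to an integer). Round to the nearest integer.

1218

Neyman allocation: nₕ = n·NₕSₕ / Σⱼ NⱼSⱼ.
Σ NⱼSⱼ = 5200·225 + 10208·327 = 4.508016 × 10^6.
n_{Public} = 1645·10208·327 / (4.508016 × 10^6) = 1218.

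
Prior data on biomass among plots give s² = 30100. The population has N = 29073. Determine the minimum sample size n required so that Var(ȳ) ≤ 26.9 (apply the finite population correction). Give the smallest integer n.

1078

Without fpc, n₀ = s²/D = 30100/26.9 = 1118.9591.
With fpc, (1 − n/N)·s²/n ≤ D requires n ≥ n₀/(1 + n₀/N) = 1118.9591/(1 + 1118.9591/29073) = 1077.4888.
Rounding up, n = 1078.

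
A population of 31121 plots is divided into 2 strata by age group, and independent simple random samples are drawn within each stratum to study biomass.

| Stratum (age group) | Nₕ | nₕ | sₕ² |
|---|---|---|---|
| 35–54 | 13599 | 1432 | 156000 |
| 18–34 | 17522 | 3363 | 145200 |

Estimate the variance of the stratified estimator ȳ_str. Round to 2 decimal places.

29.67

Var(ȳ_str) = Σₕ Wₕ²(1 − fₕ)sₕ²/nₕ with Wₕ = Nₕ/N, N = 31121.
35–54: Wₕ = 0.43697182; term = 0.43697182²·(1 − 0.10530186)·156000/1432 = 18.610797.
18–34: Wₕ = 0.56302818; term = 0.56302818²·(1 − 0.19193014)·145200/3363 = 11.059842.
Sum = 29.670639.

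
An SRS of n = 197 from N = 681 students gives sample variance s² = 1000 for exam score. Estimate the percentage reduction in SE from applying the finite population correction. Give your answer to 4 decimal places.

f = n/N = 197/681 = 0.28928047.
SE_no-fpc = √(s²/n) = 2.2530295; SE_fpc = √((1−f)s²/n) = 1.8993982.
Ratio = √(1−f) = 0.84304183. Reduction = 100·(1 − 0.84304183) = 15.6958%.

15.6958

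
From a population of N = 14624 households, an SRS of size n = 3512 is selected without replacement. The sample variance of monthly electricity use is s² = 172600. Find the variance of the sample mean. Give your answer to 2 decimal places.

37.34

Under SRS without replacement, Var(ȳ) = (1 − f)·s²/n with f = n/N = 3512/14624 = 0.24015317.
Var(ȳ) = (1 − 0.24015317)·172600/3512 = 0.75984683·49.145786 = 37.343269.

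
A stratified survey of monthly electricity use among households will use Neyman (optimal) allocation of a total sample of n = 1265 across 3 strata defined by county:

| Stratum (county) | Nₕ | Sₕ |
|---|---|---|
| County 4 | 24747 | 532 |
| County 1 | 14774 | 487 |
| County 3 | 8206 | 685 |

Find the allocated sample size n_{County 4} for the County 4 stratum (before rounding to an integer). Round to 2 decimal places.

641.00

Neyman allocation: nₕ = n·NₕSₕ / Σⱼ NⱼSⱼ.
Σ NⱼSⱼ = 24747·532 + 14774·487 + 8206·685 = 2.5981452 × 10^7.
n_{County 4} = 1265·24747·532 / (2.5981452 × 10^7) = 641.00.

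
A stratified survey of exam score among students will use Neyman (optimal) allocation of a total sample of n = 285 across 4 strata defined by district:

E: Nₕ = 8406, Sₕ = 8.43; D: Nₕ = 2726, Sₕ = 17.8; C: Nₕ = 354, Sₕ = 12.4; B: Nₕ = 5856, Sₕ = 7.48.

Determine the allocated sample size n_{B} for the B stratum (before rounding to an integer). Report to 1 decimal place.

74.5

Neyman allocation: nₕ = n·NₕSₕ / Σⱼ NⱼSⱼ.
Σ NⱼSⱼ = 8406·8.43 + 2726·17.8 + 354·12.4 + 5856·7.48 = 167577.86.
n_{B} = 285·5856·7.48 / 167577.86 = 74.5.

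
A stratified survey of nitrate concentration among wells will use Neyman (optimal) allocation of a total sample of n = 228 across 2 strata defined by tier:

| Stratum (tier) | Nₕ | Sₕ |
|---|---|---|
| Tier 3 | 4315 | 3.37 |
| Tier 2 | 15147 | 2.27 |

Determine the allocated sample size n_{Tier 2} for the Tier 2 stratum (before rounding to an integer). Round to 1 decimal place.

160.2

Neyman allocation: nₕ = n·NₕSₕ / Σⱼ NⱼSⱼ.
Σ NⱼSⱼ = 4315·3.37 + 15147·2.27 = 48925.24.
n_{Tier 2} = 228·15147·2.27 / 48925.24 = 160.2.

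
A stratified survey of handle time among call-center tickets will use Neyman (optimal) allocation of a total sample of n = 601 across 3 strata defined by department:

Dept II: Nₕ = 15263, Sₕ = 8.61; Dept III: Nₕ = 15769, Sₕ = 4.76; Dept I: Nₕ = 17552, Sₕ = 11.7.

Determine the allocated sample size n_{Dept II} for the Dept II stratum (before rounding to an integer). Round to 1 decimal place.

Neyman allocation: nₕ = n·NₕSₕ / Σⱼ NⱼSⱼ.
Σ NⱼSⱼ = 15263·8.61 + 15769·4.76 + 17552·11.7 = 411833.27.
n_{Dept II} = 601·15263·8.61 / 411833.27 = 191.8.

191.8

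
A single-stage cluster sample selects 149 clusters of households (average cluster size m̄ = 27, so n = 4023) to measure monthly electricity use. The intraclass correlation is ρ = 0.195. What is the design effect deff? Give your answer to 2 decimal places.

deff = 1 + (27 − 1)·0.195 = 1 + 5.07 = 6.07.

6.07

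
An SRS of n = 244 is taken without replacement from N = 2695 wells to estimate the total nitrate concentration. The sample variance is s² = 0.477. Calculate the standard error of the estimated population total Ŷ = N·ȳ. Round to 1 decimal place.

113.6

Var(Ŷ) = N²·Var(ȳ) = N²·(1 − n/N)·s²/n.
f = 244/2695 = 0.09053803; Var(ȳ) = 0.90946197·0.477/244 = 0.0017779236.
Var(Ŷ) = 2695² · 0.0017779236 = 12913.104.
SE(Ŷ) = √(12913.104) = 113.6.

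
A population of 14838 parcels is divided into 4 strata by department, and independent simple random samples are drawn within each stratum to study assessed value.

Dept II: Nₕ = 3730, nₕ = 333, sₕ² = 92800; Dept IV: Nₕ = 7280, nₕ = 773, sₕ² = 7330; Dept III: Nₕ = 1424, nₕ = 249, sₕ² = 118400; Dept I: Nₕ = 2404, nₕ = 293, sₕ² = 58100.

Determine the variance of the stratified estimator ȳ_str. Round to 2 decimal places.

Var(ȳ_str) = Σₕ Wₕ²(1 − fₕ)sₕ²/nₕ with Wₕ = Nₕ/N, N = 14838.
Dept II: Wₕ = 0.25138159; term = 0.25138159²·(1 − 0.08927614)·92800/333 = 16.038265.
Dept IV: Wₕ = 0.49063216; term = 0.49063216²·(1 − 0.10618132)·7330/773 = 2.040262.
Dept III: Wₕ = 0.09596981; term = 0.09596981²·(1 − 0.17485955)·118400/249 = 3.6136782.
Dept I: Wₕ = 0.16201644; term = 0.16201644²·(1 − 0.12188020)·58100/293 = 4.5706764.
Sum = 26.262882.

26.26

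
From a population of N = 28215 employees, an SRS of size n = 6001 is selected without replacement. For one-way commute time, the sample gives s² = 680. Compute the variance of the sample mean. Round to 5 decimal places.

0.08921

Under SRS without replacement, Var(ȳ) = (1 − f)·s²/n with f = n/N = 6001/28215 = 0.21268829.
Var(ȳ) = (1 − 0.21268829)·680/6001 = 0.78731171·0.11331445 = 0.089213792.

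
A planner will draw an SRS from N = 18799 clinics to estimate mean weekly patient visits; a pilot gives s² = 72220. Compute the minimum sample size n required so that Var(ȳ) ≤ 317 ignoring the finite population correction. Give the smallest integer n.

Without fpc, n₀ = s²/D = 72220/317 = 227.8233.
Rounding up, n = 228.

228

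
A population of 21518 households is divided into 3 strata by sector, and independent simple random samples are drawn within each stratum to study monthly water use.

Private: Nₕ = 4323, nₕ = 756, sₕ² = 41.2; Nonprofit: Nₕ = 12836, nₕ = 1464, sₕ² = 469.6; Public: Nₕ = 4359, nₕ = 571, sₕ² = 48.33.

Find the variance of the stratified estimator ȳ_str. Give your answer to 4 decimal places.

0.1060

Var(ȳ_str) = Σₕ Wₕ²(1 − fₕ)sₕ²/nₕ with Wₕ = Nₕ/N, N = 21518.
Private: Wₕ = 0.20090157; term = 0.20090157²·(1 − 0.17487856)·41.2/756 = 0.0018149303.
Nonprofit: Wₕ = 0.59652384; term = 0.59652384²·(1 − 0.11405422)·469.6/1464 = 0.10112296.
Public: Wₕ = 0.20257459; term = 0.20257459²·(1 − 0.13099335)·48.33/571 = 0.0030183786.
Sum = 0.10595627.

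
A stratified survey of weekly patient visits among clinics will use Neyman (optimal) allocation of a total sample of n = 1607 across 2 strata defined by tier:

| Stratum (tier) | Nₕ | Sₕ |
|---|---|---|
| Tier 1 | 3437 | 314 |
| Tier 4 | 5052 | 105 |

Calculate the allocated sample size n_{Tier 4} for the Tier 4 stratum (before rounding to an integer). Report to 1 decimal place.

529.6

Neyman allocation: nₕ = n·NₕSₕ / Σⱼ NⱼSⱼ.
Σ NⱼSⱼ = 3437·314 + 5052·105 = 1.609678 × 10^6.
n_{Tier 4} = 1607·5052·105 / (1.609678 × 10^6) = 529.6.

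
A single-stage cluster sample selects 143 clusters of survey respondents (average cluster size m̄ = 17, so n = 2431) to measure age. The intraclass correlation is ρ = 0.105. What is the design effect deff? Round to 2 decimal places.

deff = 1 + (17 − 1)·0.105 = 1 + 1.68 = 2.68.

2.68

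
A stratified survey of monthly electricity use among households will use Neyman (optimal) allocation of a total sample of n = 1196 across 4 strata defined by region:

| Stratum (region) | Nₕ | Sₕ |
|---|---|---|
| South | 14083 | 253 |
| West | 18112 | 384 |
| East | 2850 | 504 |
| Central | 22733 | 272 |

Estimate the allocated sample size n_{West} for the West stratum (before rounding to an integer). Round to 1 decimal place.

458.6

Neyman allocation: nₕ = n·NₕSₕ / Σⱼ NⱼSⱼ.
Σ NⱼSⱼ = 14083·253 + 18112·384 + 2850·504 + 22733·272 = 1.8137783 × 10^7.
n_{West} = 1196·18112·384 / (1.8137783 × 10^7) = 458.6.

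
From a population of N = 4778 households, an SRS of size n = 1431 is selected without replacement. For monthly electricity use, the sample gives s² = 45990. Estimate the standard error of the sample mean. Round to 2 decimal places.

Under SRS without replacement, Var(ȳ) = (1 − f)·s²/n with f = n/N = 1431/4778 = 0.29949770.
Var(ȳ) = (1 − 0.29949770)·45990/1431 = 0.70050230·32.138365 = 22.512999.
SE(ȳ) = √(22.512999) = 4.74.

4.74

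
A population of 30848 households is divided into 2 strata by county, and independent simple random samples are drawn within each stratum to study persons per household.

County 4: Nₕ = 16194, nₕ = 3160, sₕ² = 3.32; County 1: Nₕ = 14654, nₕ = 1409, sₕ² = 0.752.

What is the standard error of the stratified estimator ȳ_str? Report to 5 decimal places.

Var(ȳ_str) = Σₕ Wₕ²(1 − fₕ)sₕ²/nₕ with Wₕ = Nₕ/N, N = 30848.
County 4: Wₕ = 0.52496110; term = 0.52496110²·(1 − 0.19513400)·3.32/3160 = 2.3303912 × 10^-4.
County 1: Wₕ = 0.47503890; term = 0.47503890²·(1 − 0.09615122)·0.752/1409 = 1.0885816 × 10^-4.
Sum = 3.4189728 × 10^-4.
SE = √(3.4189728 × 10^-4) = 0.01849.

0.01849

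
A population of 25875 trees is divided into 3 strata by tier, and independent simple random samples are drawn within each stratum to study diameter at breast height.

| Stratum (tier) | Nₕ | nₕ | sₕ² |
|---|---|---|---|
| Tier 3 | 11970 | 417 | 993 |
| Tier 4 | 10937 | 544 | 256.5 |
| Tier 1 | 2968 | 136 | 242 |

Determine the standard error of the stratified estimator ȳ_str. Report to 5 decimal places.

0.77088

Var(ȳ_str) = Σₕ Wₕ²(1 − fₕ)sₕ²/nₕ with Wₕ = Nₕ/N, N = 25875.
Tier 3: Wₕ = 0.46260870; term = 0.46260870²·(1 − 0.03483709)·993/417 = 0.49185988.
Tier 4: Wₕ = 0.42268599; term = 0.42268599²·(1 − 0.04973942)·256.5/544 = 0.080051024.
Tier 1: Wₕ = 0.11470531; term = 0.11470531²·(1 − 0.04582210)·242/136 = 0.022339471.
Sum = 0.59425038.
SE = √(0.59425038) = 0.77088.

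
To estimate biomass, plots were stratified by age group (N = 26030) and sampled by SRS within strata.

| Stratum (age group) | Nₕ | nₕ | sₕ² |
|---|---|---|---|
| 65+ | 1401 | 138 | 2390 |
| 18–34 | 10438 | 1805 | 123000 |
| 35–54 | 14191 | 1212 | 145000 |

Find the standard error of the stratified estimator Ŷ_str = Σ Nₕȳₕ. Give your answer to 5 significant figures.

167950

Var(Ŷ_str) = Σₕ Nₕ²(1 − fₕ)sₕ²/nₕ.
65+: 1401²·(1 − 138/1401)·2390/138 = 3.0645048 × 10^7.
18–34: 10438²·(1 − 1805/10438)·123000/1805 = 6.1405453 × 10^9.
35–54: 14191²·(1 − 1212/14191)·145000/1212 = 2.2035333 × 10^10.
Sum = 2.8206523 × 10^10.
SE = √(2.8206523 × 10^10) = 167950.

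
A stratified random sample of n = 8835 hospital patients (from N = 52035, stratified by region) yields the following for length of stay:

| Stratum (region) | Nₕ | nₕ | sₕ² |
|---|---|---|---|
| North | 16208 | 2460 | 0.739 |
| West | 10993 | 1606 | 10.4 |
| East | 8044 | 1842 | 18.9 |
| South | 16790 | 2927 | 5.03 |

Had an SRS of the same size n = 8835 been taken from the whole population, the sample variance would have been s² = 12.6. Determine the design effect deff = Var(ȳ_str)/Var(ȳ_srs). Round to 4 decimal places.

0.5138

Var(ȳ_str) = Σ Wₕ²(1−fₕ)sₕ²/nₕ with Wₕ = Nₕ/52035:
  North: (16208/52035)²·(1−2460/16208)·0.739/2460 = 2.4722203 × 10^-5
  West: (10993/52035)²·(1−1606/10993)·10.4/1606 = 2.4679691 × 10^-4
  East: (8044/52035)²·(1−1842/8044)·18.9/1842 = 1.8905357 × 10^-4
  South: (16790/52035)²·(1−2927/16790)·5.03/2927 = 1.4772774 × 10^-4
  → Var(ȳ_str) = 6.0830042 × 10^-4.
Var(ȳ_srs) = (1 − 8835/52035)·12.6/8835 = 0.0011840013.
deff = (6.0830042 × 10^-4) / 0.0011840013 = 0.5138.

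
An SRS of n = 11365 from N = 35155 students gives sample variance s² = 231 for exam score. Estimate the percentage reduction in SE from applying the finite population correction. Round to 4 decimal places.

f = n/N = 11365/35155 = 0.32328261.
SE_no-fpc = √(s²/n) = 0.14256774; SE_fpc = √((1−f)s²/n) = 0.11728027.
Ratio = √(1−f) = 0.82262835. Reduction = 100·(1 − 0.82262835) = 17.7372%.

17.7372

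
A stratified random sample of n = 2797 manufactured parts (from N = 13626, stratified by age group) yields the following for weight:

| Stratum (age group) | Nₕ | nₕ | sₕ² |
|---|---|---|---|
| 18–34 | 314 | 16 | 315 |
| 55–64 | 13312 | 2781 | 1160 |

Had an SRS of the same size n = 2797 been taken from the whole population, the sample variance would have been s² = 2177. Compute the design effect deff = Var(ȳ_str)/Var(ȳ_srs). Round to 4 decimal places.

0.5252

Var(ȳ_str) = Σ Wₕ²(1−fₕ)sₕ²/nₕ with Wₕ = Nₕ/13626:
  18–34: (314/13626)²·(1−16/314)·315/16 = 0.0099220112
  55–64: (13312/13626)²·(1−2781/13312)·1160/2781 = 0.31494387
  → Var(ȳ_str) = 0.32486588.
Var(ȳ_srs) = (1 − 2797/13626)·2177/2797 = 0.61856584.
deff = 0.32486588 / 0.61856584 = 0.5252.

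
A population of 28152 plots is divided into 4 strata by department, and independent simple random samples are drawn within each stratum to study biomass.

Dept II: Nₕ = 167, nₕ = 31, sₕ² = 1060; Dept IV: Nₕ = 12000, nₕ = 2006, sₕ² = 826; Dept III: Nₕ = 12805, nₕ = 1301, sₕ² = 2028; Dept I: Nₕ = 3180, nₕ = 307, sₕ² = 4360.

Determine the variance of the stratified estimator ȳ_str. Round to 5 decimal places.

0.51674

Var(ȳ_str) = Σₕ Wₕ²(1 − fₕ)sₕ²/nₕ with Wₕ = Nₕ/N, N = 28152.
Dept II: Wₕ = 0.00593208; term = 0.00593208²·(1 − 0.18562874)·1060/31 = 9.7989839 × 10^-4.
Dept IV: Wₕ = 0.42625746; term = 0.42625746²·(1 − 0.16716667)·826/2006 = 0.06230906.
Dept III: Wₕ = 0.45485223; term = 0.45485223²·(1 − 0.10160094)·2028/1301 = 0.28973476.
Dept I: Wₕ = 0.11295823; term = 0.11295823²·(1 − 0.09654088)·4360/307 = 0.16371646.
Sum = 0.51674018.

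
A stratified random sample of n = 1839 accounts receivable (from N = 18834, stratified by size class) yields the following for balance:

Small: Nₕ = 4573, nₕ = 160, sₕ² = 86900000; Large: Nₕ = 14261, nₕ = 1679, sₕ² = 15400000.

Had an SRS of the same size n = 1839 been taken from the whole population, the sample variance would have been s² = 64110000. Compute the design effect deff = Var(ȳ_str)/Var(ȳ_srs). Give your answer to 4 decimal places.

1.1298

Var(ȳ_str) = Σ Wₕ²(1−fₕ)sₕ²/nₕ with Wₕ = Nₕ/18834:
  Small: (4573/18834)²·(1−160/4573)·86900000/160 = 30899.382
  Large: (14261/18834)²·(1−1679/14261)·15400000/1679 = 4639.6429
  → Var(ȳ_str) = 35539.025.
Var(ȳ_srs) = (1 − 1839/18834)·64110000/1839 = 31457.387.
deff = 35539.025 / 31457.387 = 1.1298.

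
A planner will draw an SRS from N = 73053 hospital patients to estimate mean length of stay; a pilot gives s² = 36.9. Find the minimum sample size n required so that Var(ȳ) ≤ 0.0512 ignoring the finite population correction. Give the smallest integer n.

Without fpc, n₀ = s²/D = 36.9/0.0512 = 720.7031.
Rounding up, n = 721.

721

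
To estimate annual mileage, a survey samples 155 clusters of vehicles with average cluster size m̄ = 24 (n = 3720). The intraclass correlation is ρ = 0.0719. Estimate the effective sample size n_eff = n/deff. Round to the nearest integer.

1402

deff = 1 + (24 − 1)·0.0719 = 1 + 1.6537 = 2.6537.
n_eff = 3720 / 2.6537 = 1402.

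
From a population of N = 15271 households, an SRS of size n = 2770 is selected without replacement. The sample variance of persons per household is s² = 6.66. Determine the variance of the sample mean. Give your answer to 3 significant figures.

0.00197

Under SRS without replacement, Var(ȳ) = (1 − f)·s²/n with f = n/N = 2770/15271 = 0.18138956.
Var(ȳ) = (1 − 0.18138956)·6.66/2770 = 0.81861044·0.0024043321 = 0.0019682114.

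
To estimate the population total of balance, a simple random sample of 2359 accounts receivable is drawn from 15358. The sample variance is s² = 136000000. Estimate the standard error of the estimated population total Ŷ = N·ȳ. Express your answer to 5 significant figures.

3.3926 × 10^6

Var(Ŷ) = N²·Var(ȳ) = N²·(1 − n/N)·s²/n.
f = 2359/15358 = 0.15360073; Var(ȳ) = 0.84639927·136000000/2359 = 48796.228.
Var(Ŷ) = 15358² · 48796.228 = 1.1509477 × 10^13.
SE(Ŷ) = √(1.1509477 × 10^13) = 3.3926 × 10^6.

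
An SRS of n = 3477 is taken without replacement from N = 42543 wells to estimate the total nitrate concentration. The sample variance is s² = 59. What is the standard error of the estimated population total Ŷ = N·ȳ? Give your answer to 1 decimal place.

5310.5

Var(Ŷ) = N²·Var(ȳ) = N²·(1 − n/N)·s²/n.
f = 3477/42543 = 0.08172907; Var(ȳ) = 0.91827093·59/3477 = 0.015581819.
Var(Ŷ) = 42543² · 0.015581819 = 2.8201641 × 10^7.
SE(Ŷ) = √(2.8201641 × 10^7) = 5310.5.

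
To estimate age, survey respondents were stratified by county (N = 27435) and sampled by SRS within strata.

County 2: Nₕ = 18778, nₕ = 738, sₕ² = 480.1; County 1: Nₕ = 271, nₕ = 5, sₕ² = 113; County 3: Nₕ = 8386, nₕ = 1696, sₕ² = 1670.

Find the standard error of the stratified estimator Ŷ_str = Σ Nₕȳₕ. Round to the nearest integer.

16651

Var(Ŷ_str) = Σₕ Nₕ²(1 − fₕ)sₕ²/nₕ.
County 2: 18778²·(1 − 738/18778)·480.1/738 = 2.2037444 × 10^8.
County 1: 271²·(1 − 5/271)·113/5 = 1.6291436 × 10^6.
County 3: 8386²·(1 − 1696/8386)·1670/1696 = 5.5242281 × 10^7.
Sum = 2.7724586 × 10^8.
SE = √(2.7724586 × 10^8) = 16651.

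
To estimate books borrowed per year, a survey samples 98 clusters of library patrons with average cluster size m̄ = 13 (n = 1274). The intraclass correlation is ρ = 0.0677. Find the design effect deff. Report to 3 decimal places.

deff = 1 + (13 − 1)·0.0677 = 1 + 0.8124 = 1.8124.

1.812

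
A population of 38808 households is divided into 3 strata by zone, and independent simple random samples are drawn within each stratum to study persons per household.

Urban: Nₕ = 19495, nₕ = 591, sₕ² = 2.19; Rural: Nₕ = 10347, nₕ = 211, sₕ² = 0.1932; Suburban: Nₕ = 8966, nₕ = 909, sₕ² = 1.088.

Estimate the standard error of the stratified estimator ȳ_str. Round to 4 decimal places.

Var(ȳ_str) = Σₕ Wₕ²(1 − fₕ)sₕ²/nₕ with Wₕ = Nₕ/N, N = 38808.
Urban: Wₕ = 0.50234488; term = 0.50234488²·(1 − 0.03031547)·2.19/591 = 9.067573 × 10^-4.
Rural: Wₕ = 0.26662028; term = 0.26662028²·(1 − 0.02039238)·0.1932/211 = 6.3762186 × 10^-5.
Suburban: Wₕ = 0.23103484; term = 0.23103484²·(1 − 0.10138300)·1.088/909 = 5.7410931 × 10^-5.
Sum = 0.0010279304.
SE = √(0.0010279304) = 0.0321.

0.0321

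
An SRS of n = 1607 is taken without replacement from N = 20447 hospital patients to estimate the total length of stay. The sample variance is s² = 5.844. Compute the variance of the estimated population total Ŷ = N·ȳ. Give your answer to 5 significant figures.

Var(Ŷ) = N²·Var(ȳ) = N²·(1 − n/N)·s²/n.
f = 1607/20447 = 0.07859344; Var(ȳ) = 0.92140656·5.844/1607 = 0.0033507778.
Var(Ŷ) = 20447² · 0.0033507778 = 1.4008925 × 10^6.

1.4009 × 10^6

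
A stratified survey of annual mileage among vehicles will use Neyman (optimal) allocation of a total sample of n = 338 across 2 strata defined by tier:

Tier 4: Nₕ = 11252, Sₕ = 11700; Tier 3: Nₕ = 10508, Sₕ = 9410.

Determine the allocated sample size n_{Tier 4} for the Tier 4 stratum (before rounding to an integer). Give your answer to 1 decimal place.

Neyman allocation: nₕ = n·NₕSₕ / Σⱼ NⱼSⱼ.
Σ NⱼSⱼ = 11252·11700 + 10508·9410 = 2.3052868 × 10^8.
n_{Tier 4} = 338·11252·11700 / (2.3052868 × 10^8) = 193.0.

193.0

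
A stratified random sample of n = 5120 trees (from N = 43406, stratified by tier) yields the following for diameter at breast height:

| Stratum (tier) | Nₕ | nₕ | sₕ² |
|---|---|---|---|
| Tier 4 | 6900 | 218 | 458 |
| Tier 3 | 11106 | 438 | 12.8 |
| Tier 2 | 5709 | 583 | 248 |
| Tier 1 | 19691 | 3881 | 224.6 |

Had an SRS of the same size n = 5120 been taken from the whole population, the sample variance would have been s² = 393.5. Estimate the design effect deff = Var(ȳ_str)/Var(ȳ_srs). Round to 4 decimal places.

Var(ȳ_str) = Σ Wₕ²(1−fₕ)sₕ²/nₕ with Wₕ = Nₕ/43406:
  Tier 4: (6900/43406)²·(1−218/6900)·458/218 = 0.051412061
  Tier 3: (11106/43406)²·(1−438/11106)·12.8/438 = 0.0018377101
  Tier 2: (5709/43406)²·(1−583/5709)·248/583 = 0.0066072728
  Tier 1: (19691/43406)²·(1−3881/19691)·224.6/3881 = 0.0095623849
  → Var(ȳ_str) = 0.069419429.
Var(ȳ_srs) = (1 − 5120/43406)·393.5/5120 = 0.067789902.
deff = 0.069419429 / 0.067789902 = 1.0240.

1.0240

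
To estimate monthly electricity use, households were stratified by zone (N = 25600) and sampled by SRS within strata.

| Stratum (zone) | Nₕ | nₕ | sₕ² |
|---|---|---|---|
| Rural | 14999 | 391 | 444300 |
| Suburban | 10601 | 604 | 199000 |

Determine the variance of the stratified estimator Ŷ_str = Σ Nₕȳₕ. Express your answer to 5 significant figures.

2.8389 × 10^11

Var(Ŷ_str) = Σₕ Nₕ²(1 − fₕ)sₕ²/nₕ.
Rural: 14999²·(1 − 391/14999)·444300/391 = 2.4897321 × 10^11.
Suburban: 10601²·(1 − 604/10601)·199000/604 = 3.4916658 × 10^10.
Sum = 2.8388987 × 10^11.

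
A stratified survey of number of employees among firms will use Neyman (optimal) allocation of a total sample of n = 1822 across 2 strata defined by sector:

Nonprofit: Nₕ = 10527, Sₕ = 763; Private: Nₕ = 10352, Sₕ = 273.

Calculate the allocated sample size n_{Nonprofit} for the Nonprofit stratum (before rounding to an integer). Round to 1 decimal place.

Neyman allocation: nₕ = n·NₕSₕ / Σⱼ NⱼSⱼ.
Σ NⱼSⱼ = 10527·763 + 10352·273 = 1.0858197 × 10^7.
n_{Nonprofit} = 1822·10527·763 / (1.0858197 × 10^7) = 1347.8.

1347.8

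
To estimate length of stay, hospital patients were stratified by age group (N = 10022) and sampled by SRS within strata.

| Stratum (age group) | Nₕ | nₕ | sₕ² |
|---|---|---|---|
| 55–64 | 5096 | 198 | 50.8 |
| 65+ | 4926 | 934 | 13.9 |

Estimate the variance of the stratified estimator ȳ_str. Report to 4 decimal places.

0.0667

Var(ȳ_str) = Σₕ Wₕ²(1 − fₕ)sₕ²/nₕ with Wₕ = Nₕ/N, N = 10022.
55–64: Wₕ = 0.50848134; term = 0.50848134²·(1 − 0.03885400)·50.8/198 = 0.063758476.
65+: Wₕ = 0.49151866; term = 0.49151866²·(1 − 0.18960617)·13.9/934 = 0.0029136949.
Sum = 0.066672171.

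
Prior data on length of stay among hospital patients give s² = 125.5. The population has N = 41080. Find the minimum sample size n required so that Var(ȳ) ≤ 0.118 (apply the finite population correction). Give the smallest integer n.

1037

Without fpc, n₀ = s²/D = 125.5/0.118 = 1063.5593.
With fpc, (1 − n/N)·s²/n ≤ D requires n ≥ n₀/(1 + n₀/N) = 1063.5593/(1 + 1063.5593/41080) = 1036.7187.
Rounding up, n = 1037.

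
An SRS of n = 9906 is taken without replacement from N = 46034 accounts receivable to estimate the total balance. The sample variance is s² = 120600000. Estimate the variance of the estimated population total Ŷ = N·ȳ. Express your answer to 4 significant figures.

Var(Ŷ) = N²·Var(ȳ) = N²·(1 − n/N)·s²/n.
f = 9906/46034 = 0.21518877; Var(ȳ) = 0.78481123·120600000/9906 = 9554.637.
Var(Ŷ) = 46034² · 9554.637 = 2.024751 × 10^13.

2.025 × 10^13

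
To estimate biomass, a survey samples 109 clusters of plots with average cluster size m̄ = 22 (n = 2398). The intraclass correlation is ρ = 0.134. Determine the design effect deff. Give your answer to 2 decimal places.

3.81

deff = 1 + (22 − 1)·0.134 = 1 + 2.814 = 3.814.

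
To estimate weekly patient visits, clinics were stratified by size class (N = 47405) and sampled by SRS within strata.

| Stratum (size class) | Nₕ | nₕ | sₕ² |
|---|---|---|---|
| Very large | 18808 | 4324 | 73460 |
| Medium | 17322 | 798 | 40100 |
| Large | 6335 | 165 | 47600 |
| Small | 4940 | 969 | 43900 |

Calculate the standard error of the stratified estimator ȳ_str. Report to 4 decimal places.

3.7247

Var(ȳ_str) = Σₕ Wₕ²(1 − fₕ)sₕ²/nₕ with Wₕ = Nₕ/N, N = 47405.
Very large: Wₕ = 0.39675140; term = 0.39675140²·(1 − 0.22990217)·73460/4324 = 2.0594349.
Medium: Wₕ = 0.36540449; term = 0.36540449²·(1 − 0.04606858)·40100/798 = 6.4003894.
Large: Wₕ = 0.13363569; term = 0.13363569²·(1 − 0.02604578)·47600/165 = 5.0177208.
Small: Wₕ = 0.10420842; term = 0.10420842²·(1 − 0.19615385)·43900/969 = 0.39547522.
Sum = 13.87302.
SE = √(13.87302) = 3.7247.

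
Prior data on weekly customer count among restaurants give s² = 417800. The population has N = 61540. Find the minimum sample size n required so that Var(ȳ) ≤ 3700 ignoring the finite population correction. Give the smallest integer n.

Without fpc, n₀ = s²/D = 417800/3700 = 112.9189.
Rounding up, n = 113.

113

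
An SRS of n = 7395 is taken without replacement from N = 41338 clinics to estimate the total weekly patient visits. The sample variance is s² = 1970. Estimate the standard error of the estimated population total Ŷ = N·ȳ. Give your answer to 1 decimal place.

Var(Ŷ) = N²·Var(ȳ) = N²·(1 − n/N)·s²/n.
f = 7395/41338 = 0.17889109; Var(ȳ) = 0.82110891·1970/7395 = 0.2187403.
Var(Ŷ) = 41338² · 0.2187403 = 3.7379004 × 10^8.
SE(Ŷ) = √(3.7379004 × 10^8) = 19333.7.

19333.7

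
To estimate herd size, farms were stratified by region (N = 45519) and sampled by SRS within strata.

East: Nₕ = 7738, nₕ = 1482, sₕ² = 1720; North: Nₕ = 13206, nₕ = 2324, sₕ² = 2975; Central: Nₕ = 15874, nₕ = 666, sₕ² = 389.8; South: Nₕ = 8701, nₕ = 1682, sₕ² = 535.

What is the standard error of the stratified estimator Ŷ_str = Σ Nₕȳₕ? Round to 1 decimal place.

20021.7

Var(Ŷ_str) = Σₕ Nₕ²(1 − fₕ)sₕ²/nₕ.
East: 7738²·(1 − 1482/7738)·1720/1482 = 5.6183101 × 10^7.
North: 13206²·(1 − 2324/13206)·2975/2324 = 1.8396316 × 10^8.
Central: 15874²·(1 − 666/15874)·389.8/666 = 1.4129477 × 10^8.
South: 8701²·(1 − 1682/8701)·535/1682 = 1.94255 × 10^7.
Sum = 4.0086653 × 10^8.
SE = √(4.0086653 × 10^8) = 20021.7.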